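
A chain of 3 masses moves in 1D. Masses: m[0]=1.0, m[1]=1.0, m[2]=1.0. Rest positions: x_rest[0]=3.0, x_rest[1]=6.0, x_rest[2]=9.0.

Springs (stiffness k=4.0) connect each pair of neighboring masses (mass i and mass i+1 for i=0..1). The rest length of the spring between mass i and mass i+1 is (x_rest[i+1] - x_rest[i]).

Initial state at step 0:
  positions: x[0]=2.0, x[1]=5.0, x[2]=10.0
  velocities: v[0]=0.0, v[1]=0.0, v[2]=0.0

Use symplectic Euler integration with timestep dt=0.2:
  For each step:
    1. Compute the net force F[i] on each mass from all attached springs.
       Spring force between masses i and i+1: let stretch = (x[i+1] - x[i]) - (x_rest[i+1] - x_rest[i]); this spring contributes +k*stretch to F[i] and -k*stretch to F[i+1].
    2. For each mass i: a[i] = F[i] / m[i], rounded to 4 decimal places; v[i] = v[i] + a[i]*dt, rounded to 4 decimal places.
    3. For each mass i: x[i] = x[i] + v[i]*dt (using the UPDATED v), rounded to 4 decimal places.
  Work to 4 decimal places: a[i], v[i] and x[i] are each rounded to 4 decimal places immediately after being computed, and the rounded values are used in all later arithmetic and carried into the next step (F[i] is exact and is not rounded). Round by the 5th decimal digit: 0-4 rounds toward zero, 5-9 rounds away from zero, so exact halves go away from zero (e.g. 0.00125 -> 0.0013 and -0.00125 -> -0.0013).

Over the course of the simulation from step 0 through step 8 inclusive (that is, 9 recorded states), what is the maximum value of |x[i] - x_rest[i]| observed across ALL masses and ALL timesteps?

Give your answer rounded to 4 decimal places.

Answer: 1.2573

Derivation:
Step 0: x=[2.0000 5.0000 10.0000] v=[0.0000 0.0000 0.0000]
Step 1: x=[2.0000 5.3200 9.6800] v=[0.0000 1.6000 -1.6000]
Step 2: x=[2.0512 5.8064 9.1424] v=[0.2560 2.4320 -2.6880]
Step 3: x=[2.2232 6.2257 8.5510] v=[0.8602 2.0966 -2.9568]
Step 4: x=[2.5556 6.3767 8.0676] v=[1.6622 0.7548 -2.4170]
Step 5: x=[3.0194 6.1868 7.7937] v=[2.3191 -0.9494 -1.3697]
Step 6: x=[3.5100 5.7472 7.7427] v=[2.4530 -2.1978 -0.2552]
Step 7: x=[3.8786 5.2690 7.8524] v=[1.8428 -2.3912 0.5484]
Step 8: x=[3.9896 4.9816 8.0287] v=[0.5551 -1.4368 0.8817]
Max displacement = 1.2573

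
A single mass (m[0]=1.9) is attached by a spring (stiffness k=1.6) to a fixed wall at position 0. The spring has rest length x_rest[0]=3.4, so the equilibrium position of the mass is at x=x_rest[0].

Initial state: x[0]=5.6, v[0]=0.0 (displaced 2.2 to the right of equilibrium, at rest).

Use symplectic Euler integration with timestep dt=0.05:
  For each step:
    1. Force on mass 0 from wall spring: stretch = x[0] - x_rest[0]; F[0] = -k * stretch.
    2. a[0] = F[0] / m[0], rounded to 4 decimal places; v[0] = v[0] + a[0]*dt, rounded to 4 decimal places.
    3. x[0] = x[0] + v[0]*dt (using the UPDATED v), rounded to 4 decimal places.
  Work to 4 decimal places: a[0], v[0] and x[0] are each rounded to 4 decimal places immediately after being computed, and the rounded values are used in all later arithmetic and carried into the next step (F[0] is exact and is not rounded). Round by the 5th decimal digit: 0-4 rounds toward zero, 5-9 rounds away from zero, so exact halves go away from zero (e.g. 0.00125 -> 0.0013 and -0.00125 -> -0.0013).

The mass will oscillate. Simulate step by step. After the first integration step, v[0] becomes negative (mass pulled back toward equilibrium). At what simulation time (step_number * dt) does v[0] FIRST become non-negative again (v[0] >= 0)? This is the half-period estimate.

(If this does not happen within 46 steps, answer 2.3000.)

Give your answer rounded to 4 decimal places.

Answer: 2.3000

Derivation:
Step 0: x=[5.6000] v=[0.0000]
Step 1: x=[5.5954] v=[-0.0926]
Step 2: x=[5.5862] v=[-0.1850]
Step 3: x=[5.5723] v=[-0.2771]
Step 4: x=[5.5539] v=[-0.3686]
Step 5: x=[5.5309] v=[-0.4593]
Step 6: x=[5.5035] v=[-0.5490]
Step 7: x=[5.4716] v=[-0.6376]
Step 8: x=[5.4354] v=[-0.7248]
Step 9: x=[5.3949] v=[-0.8105]
Step 10: x=[5.3502] v=[-0.8945]
Step 11: x=[5.3014] v=[-0.9766]
Step 12: x=[5.2486] v=[-1.0567]
Step 13: x=[5.1919] v=[-1.1345]
Step 14: x=[5.1314] v=[-1.2100]
Step 15: x=[5.0673] v=[-1.2829]
Step 16: x=[4.9996] v=[-1.3531]
Step 17: x=[4.9286] v=[-1.4205]
Step 18: x=[4.8544] v=[-1.4849]
Step 19: x=[4.7771] v=[-1.5461]
Step 20: x=[4.6969] v=[-1.6041]
Step 21: x=[4.6140] v=[-1.6587]
Step 22: x=[4.5285] v=[-1.7098]
Step 23: x=[4.4406] v=[-1.7573]
Step 24: x=[4.3505] v=[-1.8011]
Step 25: x=[4.2584] v=[-1.8411]
Step 26: x=[4.1645] v=[-1.8772]
Step 27: x=[4.0690] v=[-1.9094]
Step 28: x=[3.9721] v=[-1.9376]
Step 29: x=[3.8740] v=[-1.9617]
Step 30: x=[3.7749] v=[-1.9817]
Step 31: x=[3.6750] v=[-1.9975]
Step 32: x=[3.5745] v=[-2.0091]
Step 33: x=[3.4737] v=[-2.0164]
Step 34: x=[3.3727] v=[-2.0195]
Step 35: x=[3.2718] v=[-2.0184]
Step 36: x=[3.1712] v=[-2.0130]
Step 37: x=[3.0710] v=[-2.0034]
Step 38: x=[2.9715] v=[-1.9895]
Step 39: x=[2.8729] v=[-1.9715]
Step 40: x=[2.7754] v=[-1.9493]
Step 41: x=[2.6793] v=[-1.9230]
Step 42: x=[2.5847] v=[-1.8927]
Step 43: x=[2.4918] v=[-1.8584]
Step 44: x=[2.4008] v=[-1.8202]
Step 45: x=[2.3119] v=[-1.7781]
Step 46: x=[2.2253] v=[-1.7323]
v[0] did not become non-negative within 46 steps; using fallback time=2.3000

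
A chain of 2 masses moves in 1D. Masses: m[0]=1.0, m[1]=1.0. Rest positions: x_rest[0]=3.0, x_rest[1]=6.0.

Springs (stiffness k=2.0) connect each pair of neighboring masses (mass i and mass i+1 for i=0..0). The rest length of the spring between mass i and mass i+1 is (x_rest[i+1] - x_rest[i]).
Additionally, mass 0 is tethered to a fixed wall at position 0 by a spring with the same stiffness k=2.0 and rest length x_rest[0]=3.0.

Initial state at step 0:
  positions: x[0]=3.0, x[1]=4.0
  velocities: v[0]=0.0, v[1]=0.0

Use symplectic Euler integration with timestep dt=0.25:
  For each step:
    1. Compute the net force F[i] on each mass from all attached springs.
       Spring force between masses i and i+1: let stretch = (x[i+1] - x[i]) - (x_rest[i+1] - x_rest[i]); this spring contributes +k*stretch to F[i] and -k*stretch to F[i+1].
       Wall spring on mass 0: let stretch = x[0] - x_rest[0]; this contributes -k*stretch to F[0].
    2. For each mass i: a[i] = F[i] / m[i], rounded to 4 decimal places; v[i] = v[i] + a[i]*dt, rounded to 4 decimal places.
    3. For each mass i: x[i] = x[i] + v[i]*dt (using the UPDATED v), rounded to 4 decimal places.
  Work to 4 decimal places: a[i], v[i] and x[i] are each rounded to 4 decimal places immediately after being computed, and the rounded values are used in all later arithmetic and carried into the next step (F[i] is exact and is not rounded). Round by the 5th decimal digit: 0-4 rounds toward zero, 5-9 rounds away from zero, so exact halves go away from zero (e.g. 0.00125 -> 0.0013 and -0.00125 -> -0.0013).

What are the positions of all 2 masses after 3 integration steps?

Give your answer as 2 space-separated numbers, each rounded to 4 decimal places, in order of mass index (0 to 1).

Answer: 1.9375 5.2071

Derivation:
Step 0: x=[3.0000 4.0000] v=[0.0000 0.0000]
Step 1: x=[2.7500 4.2500] v=[-1.0000 1.0000]
Step 2: x=[2.3438 4.6875] v=[-1.6250 1.7500]
Step 3: x=[1.9375 5.2071] v=[-1.6251 2.0782]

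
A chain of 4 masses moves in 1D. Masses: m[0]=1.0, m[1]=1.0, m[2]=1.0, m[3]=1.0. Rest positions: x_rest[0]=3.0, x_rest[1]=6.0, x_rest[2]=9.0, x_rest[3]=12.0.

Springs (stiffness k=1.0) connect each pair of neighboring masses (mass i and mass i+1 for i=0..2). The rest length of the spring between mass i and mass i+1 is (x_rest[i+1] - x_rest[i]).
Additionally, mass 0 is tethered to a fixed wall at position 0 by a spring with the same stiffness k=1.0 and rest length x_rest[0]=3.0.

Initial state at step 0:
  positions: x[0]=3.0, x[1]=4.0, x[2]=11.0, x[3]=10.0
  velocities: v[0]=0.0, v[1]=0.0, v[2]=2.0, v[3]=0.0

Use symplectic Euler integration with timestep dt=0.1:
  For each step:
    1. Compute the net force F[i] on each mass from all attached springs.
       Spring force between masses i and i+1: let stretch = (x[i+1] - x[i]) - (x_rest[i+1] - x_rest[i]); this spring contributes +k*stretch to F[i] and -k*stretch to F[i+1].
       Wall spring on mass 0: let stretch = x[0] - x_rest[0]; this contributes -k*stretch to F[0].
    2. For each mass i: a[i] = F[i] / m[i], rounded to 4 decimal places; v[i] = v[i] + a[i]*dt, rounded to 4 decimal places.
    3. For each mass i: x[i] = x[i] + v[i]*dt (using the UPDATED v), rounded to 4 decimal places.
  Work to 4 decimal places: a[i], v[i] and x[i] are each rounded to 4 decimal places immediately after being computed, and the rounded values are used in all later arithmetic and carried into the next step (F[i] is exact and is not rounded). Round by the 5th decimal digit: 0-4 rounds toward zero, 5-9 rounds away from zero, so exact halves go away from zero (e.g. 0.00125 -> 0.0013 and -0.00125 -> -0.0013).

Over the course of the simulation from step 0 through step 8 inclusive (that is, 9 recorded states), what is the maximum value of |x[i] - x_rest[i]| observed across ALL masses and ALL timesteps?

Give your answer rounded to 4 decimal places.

Step 0: x=[3.0000 4.0000 11.0000 10.0000] v=[0.0000 0.0000 2.0000 0.0000]
Step 1: x=[2.9800 4.0600 11.1200 10.0400] v=[-0.2000 0.6000 1.2000 0.4000]
Step 2: x=[2.9410 4.1798 11.1586 10.1208] v=[-0.3900 1.1980 0.3860 0.8080]
Step 3: x=[2.8850 4.3570 11.1170 10.2420] v=[-0.5602 1.7720 -0.4157 1.2118]
Step 4: x=[2.8149 4.5871 10.9991 10.4019] v=[-0.7015 2.3008 -1.1792 1.5993]
Step 5: x=[2.7343 4.8636 10.8111 10.5978] v=[-0.8058 2.7648 -1.8801 1.9590]
Step 6: x=[2.6477 5.1783 10.5615 10.8258] v=[-0.8663 3.1466 -2.4962 2.2803]
Step 7: x=[2.5599 5.5215 10.2607 11.0812] v=[-0.8780 3.4319 -3.0081 2.5539]
Step 8: x=[2.4761 5.8825 9.9207 11.3584] v=[-0.8378 3.6097 -3.4000 2.7719]
Max displacement = 2.1586

Answer: 2.1586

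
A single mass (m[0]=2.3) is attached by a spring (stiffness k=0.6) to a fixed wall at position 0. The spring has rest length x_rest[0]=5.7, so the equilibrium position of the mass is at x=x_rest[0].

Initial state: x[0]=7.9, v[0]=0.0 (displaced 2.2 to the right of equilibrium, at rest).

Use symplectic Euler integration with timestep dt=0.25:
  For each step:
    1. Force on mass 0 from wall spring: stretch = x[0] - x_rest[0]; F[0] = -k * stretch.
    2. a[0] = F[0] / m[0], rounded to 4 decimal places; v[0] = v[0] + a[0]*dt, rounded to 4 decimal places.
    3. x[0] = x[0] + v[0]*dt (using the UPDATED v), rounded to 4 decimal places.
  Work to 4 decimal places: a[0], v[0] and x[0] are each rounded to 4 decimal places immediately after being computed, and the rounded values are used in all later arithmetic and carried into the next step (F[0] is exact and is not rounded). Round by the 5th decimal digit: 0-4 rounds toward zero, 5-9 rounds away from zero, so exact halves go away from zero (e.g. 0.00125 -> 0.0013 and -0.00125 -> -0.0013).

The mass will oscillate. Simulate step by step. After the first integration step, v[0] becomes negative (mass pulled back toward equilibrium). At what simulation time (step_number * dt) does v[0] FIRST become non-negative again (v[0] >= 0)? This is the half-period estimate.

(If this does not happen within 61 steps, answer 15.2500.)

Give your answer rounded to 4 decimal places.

Answer: 6.2500

Derivation:
Step 0: x=[7.9000] v=[0.0000]
Step 1: x=[7.8641] v=[-0.1435]
Step 2: x=[7.7930] v=[-0.2846]
Step 3: x=[7.6877] v=[-0.4211]
Step 4: x=[7.5500] v=[-0.5507]
Step 5: x=[7.3822] v=[-0.6714]
Step 6: x=[7.1869] v=[-0.7811]
Step 7: x=[6.9674] v=[-0.8781]
Step 8: x=[6.7272] v=[-0.9608]
Step 9: x=[6.4703] v=[-1.0278]
Step 10: x=[6.2008] v=[-1.0780]
Step 11: x=[5.9231] v=[-1.1107]
Step 12: x=[5.6418] v=[-1.1253]
Step 13: x=[5.3614] v=[-1.1215]
Step 14: x=[5.0866] v=[-1.0994]
Step 15: x=[4.8218] v=[-1.0594]
Step 16: x=[4.5713] v=[-1.0021]
Step 17: x=[4.3392] v=[-0.9285]
Step 18: x=[4.1293] v=[-0.8398]
Step 19: x=[3.9450] v=[-0.7374]
Step 20: x=[3.7893] v=[-0.6230]
Step 21: x=[3.6647] v=[-0.4984]
Step 22: x=[3.5733] v=[-0.3657]
Step 23: x=[3.5166] v=[-0.2270]
Step 24: x=[3.4955] v=[-0.0846]
Step 25: x=[3.5103] v=[0.0592]
First v>=0 after going negative at step 25, time=6.2500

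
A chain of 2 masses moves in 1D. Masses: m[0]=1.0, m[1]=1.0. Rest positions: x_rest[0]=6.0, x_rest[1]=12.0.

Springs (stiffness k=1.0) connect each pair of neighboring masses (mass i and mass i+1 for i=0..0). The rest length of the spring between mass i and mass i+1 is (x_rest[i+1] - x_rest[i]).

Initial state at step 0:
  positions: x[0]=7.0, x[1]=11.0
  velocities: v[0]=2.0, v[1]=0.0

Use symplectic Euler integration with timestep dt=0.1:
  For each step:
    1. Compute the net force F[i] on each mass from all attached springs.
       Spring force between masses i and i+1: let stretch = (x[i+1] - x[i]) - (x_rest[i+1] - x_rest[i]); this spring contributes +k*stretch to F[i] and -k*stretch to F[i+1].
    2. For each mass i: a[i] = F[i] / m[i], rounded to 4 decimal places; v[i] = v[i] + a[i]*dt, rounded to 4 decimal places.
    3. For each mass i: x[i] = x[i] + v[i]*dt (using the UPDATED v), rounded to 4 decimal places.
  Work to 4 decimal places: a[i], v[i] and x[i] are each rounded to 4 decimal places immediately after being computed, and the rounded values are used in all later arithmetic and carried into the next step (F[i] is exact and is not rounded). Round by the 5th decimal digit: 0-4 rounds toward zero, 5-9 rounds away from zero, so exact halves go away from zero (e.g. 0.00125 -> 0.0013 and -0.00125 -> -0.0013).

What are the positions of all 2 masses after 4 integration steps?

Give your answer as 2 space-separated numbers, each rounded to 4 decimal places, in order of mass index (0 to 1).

Step 0: x=[7.0000 11.0000] v=[2.0000 0.0000]
Step 1: x=[7.1800 11.0200] v=[1.8000 0.2000]
Step 2: x=[7.3384 11.0616] v=[1.5840 0.4160]
Step 3: x=[7.4740 11.1260] v=[1.3563 0.6437]
Step 4: x=[7.5862 11.2139] v=[1.1215 0.8785]

Answer: 7.5862 11.2139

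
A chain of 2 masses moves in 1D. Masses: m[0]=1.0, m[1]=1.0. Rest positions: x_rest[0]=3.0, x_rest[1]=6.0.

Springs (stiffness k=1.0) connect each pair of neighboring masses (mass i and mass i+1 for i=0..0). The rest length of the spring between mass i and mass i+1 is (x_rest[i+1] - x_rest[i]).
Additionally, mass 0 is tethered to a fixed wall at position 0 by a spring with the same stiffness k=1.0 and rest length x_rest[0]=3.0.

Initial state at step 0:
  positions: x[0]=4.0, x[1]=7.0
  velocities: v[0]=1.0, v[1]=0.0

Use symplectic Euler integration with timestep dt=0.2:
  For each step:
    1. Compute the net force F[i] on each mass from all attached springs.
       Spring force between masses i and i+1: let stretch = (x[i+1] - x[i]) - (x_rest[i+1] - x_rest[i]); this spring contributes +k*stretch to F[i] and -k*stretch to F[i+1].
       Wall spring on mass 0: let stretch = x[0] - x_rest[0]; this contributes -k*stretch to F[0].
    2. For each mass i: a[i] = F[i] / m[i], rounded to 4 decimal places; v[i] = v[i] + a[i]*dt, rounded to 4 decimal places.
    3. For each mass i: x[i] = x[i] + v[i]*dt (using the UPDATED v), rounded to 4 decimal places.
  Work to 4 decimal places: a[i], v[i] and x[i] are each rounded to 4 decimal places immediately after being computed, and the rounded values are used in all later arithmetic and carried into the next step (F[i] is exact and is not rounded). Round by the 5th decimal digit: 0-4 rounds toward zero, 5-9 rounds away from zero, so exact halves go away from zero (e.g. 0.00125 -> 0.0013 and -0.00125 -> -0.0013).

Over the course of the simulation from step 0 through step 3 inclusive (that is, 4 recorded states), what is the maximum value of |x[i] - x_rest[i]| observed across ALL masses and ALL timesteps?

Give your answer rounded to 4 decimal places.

Step 0: x=[4.0000 7.0000] v=[1.0000 0.0000]
Step 1: x=[4.1600 7.0000] v=[0.8000 0.0000]
Step 2: x=[4.2672 7.0064] v=[0.5360 0.0320]
Step 3: x=[4.3133 7.0232] v=[0.2304 0.0842]
Max displacement = 1.3133

Answer: 1.3133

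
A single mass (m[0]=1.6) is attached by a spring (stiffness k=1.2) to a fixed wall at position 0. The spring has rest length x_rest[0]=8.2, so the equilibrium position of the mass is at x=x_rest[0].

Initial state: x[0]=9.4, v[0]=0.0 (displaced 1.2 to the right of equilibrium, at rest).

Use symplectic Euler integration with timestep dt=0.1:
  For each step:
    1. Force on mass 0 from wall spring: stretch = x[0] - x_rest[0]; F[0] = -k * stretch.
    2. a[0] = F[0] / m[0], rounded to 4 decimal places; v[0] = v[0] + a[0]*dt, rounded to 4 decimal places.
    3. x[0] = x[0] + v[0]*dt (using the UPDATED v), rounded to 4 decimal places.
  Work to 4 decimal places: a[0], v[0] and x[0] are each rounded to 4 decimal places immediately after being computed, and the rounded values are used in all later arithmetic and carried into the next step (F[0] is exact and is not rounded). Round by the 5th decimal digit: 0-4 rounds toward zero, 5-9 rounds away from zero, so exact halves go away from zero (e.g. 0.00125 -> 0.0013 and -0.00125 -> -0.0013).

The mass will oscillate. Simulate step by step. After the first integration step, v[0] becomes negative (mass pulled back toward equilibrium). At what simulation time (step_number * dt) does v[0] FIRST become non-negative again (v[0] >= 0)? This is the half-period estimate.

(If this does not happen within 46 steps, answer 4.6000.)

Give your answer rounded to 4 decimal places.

Answer: 3.7000

Derivation:
Step 0: x=[9.4000] v=[0.0000]
Step 1: x=[9.3910] v=[-0.0900]
Step 2: x=[9.3731] v=[-0.1793]
Step 3: x=[9.3464] v=[-0.2673]
Step 4: x=[9.3111] v=[-0.3533]
Step 5: x=[9.2674] v=[-0.4366]
Step 6: x=[9.2157] v=[-0.5167]
Step 7: x=[9.1564] v=[-0.5929]
Step 8: x=[9.0899] v=[-0.6646]
Step 9: x=[9.0168] v=[-0.7313]
Step 10: x=[8.9375] v=[-0.7926]
Step 11: x=[8.8527] v=[-0.8479]
Step 12: x=[8.7630] v=[-0.8969]
Step 13: x=[8.6691] v=[-0.9391]
Step 14: x=[8.5717] v=[-0.9743]
Step 15: x=[8.4715] v=[-1.0022]
Step 16: x=[8.3692] v=[-1.0226]
Step 17: x=[8.2657] v=[-1.0353]
Step 18: x=[8.1617] v=[-1.0402]
Step 19: x=[8.0580] v=[-1.0373]
Step 20: x=[7.9553] v=[-1.0267]
Step 21: x=[7.8545] v=[-1.0084]
Step 22: x=[7.7563] v=[-0.9825]
Step 23: x=[7.6614] v=[-0.9492]
Step 24: x=[7.5705] v=[-0.9088]
Step 25: x=[7.4843] v=[-0.8616]
Step 26: x=[7.4035] v=[-0.8079]
Step 27: x=[7.3287] v=[-0.7482]
Step 28: x=[7.2604] v=[-0.6829]
Step 29: x=[7.1992] v=[-0.6124]
Step 30: x=[7.1455] v=[-0.5373]
Step 31: x=[7.0997] v=[-0.4582]
Step 32: x=[7.0621] v=[-0.3757]
Step 33: x=[7.0331] v=[-0.2904]
Step 34: x=[7.0128] v=[-0.2029]
Step 35: x=[7.0014] v=[-0.1139]
Step 36: x=[6.9990] v=[-0.0240]
Step 37: x=[7.0056] v=[0.0661]
First v>=0 after going negative at step 37, time=3.7000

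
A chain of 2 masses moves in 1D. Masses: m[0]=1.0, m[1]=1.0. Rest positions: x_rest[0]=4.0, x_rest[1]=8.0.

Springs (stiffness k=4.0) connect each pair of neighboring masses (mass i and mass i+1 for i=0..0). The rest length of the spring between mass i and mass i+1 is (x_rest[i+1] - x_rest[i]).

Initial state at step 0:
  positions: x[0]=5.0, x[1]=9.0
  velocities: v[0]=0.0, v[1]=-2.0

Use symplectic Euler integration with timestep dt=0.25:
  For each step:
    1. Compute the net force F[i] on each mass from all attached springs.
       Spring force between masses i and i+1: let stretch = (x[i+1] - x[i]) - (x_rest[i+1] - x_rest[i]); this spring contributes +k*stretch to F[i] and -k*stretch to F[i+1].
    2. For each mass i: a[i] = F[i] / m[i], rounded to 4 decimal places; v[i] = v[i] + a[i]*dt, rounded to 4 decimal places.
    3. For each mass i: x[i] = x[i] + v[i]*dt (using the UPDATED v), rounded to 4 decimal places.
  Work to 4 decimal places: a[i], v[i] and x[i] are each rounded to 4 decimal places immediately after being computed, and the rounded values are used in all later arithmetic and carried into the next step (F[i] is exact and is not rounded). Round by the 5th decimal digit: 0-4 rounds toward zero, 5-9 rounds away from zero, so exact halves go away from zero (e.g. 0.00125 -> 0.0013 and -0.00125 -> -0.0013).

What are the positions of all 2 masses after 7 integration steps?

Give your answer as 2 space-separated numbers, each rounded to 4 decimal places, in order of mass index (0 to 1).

Step 0: x=[5.0000 9.0000] v=[0.0000 -2.0000]
Step 1: x=[5.0000 8.5000] v=[0.0000 -2.0000]
Step 2: x=[4.8750 8.1250] v=[-0.5000 -1.5000]
Step 3: x=[4.5625 7.9375] v=[-1.2500 -0.7500]
Step 4: x=[4.0938 7.9063] v=[-1.8750 -0.1250]
Step 5: x=[3.5782 7.9219] v=[-2.0625 0.0625]
Step 6: x=[3.1485 7.8516] v=[-1.7188 -0.2812]
Step 7: x=[2.8946 7.6055] v=[-1.0157 -0.9843]

Answer: 2.8946 7.6055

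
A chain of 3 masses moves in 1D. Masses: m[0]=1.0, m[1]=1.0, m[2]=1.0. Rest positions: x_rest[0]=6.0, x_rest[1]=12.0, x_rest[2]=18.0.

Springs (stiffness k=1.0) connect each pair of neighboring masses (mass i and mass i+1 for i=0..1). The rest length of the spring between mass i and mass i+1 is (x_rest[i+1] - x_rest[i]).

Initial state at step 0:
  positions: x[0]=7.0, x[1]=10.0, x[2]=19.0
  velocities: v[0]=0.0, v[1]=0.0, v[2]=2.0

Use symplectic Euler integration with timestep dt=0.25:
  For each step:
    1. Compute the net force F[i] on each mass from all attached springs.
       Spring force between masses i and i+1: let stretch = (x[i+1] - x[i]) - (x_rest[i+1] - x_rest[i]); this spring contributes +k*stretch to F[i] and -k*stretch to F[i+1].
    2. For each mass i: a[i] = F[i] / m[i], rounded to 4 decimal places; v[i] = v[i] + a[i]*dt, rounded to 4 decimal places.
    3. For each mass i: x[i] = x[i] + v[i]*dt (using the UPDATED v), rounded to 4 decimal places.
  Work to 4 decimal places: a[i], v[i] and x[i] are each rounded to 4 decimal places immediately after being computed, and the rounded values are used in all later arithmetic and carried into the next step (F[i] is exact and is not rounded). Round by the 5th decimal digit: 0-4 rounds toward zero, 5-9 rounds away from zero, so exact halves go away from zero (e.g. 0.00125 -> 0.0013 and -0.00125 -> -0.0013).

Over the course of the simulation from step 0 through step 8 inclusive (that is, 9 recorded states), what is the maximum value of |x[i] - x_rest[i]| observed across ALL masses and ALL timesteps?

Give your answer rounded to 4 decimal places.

Step 0: x=[7.0000 10.0000 19.0000] v=[0.0000 0.0000 2.0000]
Step 1: x=[6.8125 10.3750 19.3125] v=[-0.7500 1.5000 1.2500]
Step 2: x=[6.4727 11.0860 19.4414] v=[-1.3594 2.8438 0.5156]
Step 3: x=[6.0462 12.0308 19.4231] v=[-1.7061 3.7793 -0.0733]
Step 4: x=[5.6187 13.0636 19.3178] v=[-1.7100 4.1312 -0.4214]
Step 5: x=[5.2815 14.0220 19.1966] v=[-1.3488 3.8335 -0.4850]
Step 6: x=[5.1156 14.7575 19.1269] v=[-0.6637 2.9420 -0.2787]
Step 7: x=[5.1773 15.1635 19.1592] v=[0.2468 1.6239 0.1290]
Step 8: x=[5.4882 15.1951 19.3167] v=[1.2434 0.1263 0.6301]
Max displacement = 3.1951

Answer: 3.1951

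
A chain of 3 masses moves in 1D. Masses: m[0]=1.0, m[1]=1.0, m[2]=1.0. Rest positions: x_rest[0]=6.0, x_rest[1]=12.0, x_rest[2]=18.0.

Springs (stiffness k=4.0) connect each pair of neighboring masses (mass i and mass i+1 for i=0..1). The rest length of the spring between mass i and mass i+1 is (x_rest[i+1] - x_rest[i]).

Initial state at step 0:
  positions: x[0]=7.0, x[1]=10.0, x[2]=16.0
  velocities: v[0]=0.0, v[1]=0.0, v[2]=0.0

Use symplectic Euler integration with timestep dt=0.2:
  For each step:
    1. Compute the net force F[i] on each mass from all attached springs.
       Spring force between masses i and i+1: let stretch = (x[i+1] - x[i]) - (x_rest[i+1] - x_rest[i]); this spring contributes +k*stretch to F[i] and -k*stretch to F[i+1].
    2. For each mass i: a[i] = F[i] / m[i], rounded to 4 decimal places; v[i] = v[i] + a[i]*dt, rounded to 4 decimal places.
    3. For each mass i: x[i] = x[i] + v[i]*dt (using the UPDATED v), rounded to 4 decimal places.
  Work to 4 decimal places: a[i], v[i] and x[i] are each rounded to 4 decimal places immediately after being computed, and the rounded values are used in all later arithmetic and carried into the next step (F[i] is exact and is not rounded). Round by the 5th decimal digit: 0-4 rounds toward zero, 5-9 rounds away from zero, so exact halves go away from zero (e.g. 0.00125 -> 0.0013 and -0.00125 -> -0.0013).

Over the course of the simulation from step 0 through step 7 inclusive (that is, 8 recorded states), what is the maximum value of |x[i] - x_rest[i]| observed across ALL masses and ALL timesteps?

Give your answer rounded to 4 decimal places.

Step 0: x=[7.0000 10.0000 16.0000] v=[0.0000 0.0000 0.0000]
Step 1: x=[6.5200 10.4800 16.0000] v=[-2.4000 2.4000 0.0000]
Step 2: x=[5.7136 11.2096 16.0768] v=[-4.0320 3.6480 0.3840]
Step 3: x=[4.8266 11.8386 16.3348] v=[-4.4352 3.1450 1.2902]
Step 4: x=[4.1015 12.0651 16.8334] v=[-3.6256 1.1324 2.4932]
Step 5: x=[3.6906 11.7803 17.5291] v=[-2.0547 -1.4238 3.4786]
Step 6: x=[3.6140 11.1210 18.2650] v=[-0.3829 -3.2965 3.6796]
Step 7: x=[3.7785 10.4036 18.8179] v=[0.8227 -3.5869 2.7644]
Max displacement = 2.3860

Answer: 2.3860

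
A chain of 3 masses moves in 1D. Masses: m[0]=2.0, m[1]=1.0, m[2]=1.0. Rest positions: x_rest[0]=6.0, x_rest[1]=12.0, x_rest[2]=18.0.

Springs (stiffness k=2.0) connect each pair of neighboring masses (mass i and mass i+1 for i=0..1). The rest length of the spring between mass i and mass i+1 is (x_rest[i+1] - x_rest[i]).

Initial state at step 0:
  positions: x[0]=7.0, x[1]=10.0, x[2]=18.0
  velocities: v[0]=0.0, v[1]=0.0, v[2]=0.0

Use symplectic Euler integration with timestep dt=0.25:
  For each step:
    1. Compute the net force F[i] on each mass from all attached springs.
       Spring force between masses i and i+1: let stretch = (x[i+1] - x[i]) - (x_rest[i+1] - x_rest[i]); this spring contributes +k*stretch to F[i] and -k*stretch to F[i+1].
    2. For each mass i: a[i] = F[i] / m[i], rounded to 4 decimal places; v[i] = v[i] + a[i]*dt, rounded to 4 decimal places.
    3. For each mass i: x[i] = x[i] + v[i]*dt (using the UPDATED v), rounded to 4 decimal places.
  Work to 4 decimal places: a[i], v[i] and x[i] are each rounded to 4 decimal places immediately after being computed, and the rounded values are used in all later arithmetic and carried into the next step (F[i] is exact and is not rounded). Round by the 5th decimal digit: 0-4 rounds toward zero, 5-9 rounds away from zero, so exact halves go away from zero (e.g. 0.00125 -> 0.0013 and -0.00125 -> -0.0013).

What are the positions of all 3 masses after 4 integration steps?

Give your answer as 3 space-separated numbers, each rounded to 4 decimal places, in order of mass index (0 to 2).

Step 0: x=[7.0000 10.0000 18.0000] v=[0.0000 0.0000 0.0000]
Step 1: x=[6.8125 10.6250 17.7500] v=[-0.7500 2.5000 -1.0000]
Step 2: x=[6.4883 11.6641 17.3594] v=[-1.2969 4.1563 -1.5625]
Step 3: x=[6.1126 12.7681 17.0069] v=[-1.5030 4.4161 -1.4102]
Step 4: x=[5.7778 13.5701 16.8745] v=[-1.3391 3.2078 -0.5296]

Answer: 5.7778 13.5701 16.8745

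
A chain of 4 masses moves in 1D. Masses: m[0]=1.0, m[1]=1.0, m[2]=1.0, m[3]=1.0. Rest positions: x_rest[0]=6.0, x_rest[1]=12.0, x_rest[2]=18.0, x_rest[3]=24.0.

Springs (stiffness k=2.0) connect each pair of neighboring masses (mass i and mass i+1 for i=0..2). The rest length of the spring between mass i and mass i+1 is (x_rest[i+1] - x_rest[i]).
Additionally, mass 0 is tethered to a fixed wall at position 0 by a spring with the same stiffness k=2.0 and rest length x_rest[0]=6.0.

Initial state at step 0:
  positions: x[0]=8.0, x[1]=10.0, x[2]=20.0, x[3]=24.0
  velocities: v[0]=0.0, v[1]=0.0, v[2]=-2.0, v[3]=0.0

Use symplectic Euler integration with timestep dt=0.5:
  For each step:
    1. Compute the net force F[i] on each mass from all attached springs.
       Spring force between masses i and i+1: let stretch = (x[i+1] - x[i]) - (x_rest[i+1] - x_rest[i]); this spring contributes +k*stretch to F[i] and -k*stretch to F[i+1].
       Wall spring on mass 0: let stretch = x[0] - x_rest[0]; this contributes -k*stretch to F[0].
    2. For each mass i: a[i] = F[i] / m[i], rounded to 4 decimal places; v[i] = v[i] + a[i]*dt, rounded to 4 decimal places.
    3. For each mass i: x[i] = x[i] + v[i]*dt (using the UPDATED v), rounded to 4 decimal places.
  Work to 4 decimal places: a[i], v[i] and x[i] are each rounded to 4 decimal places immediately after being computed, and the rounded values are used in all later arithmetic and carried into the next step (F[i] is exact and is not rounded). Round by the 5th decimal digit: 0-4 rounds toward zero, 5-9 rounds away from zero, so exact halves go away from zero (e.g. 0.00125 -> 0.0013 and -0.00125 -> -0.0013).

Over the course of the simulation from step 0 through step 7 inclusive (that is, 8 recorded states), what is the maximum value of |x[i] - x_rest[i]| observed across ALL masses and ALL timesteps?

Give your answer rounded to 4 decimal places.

Step 0: x=[8.0000 10.0000 20.0000 24.0000] v=[0.0000 0.0000 -2.0000 0.0000]
Step 1: x=[5.0000 14.0000 16.0000 25.0000] v=[-6.0000 8.0000 -8.0000 2.0000]
Step 2: x=[4.0000 14.5000 15.5000 24.5000] v=[-2.0000 1.0000 -1.0000 -1.0000]
Step 3: x=[6.2500 10.2500 19.0000 22.5000] v=[4.5000 -8.5000 7.0000 -4.0000]
Step 4: x=[7.3750 8.3750 19.8750 21.7500] v=[2.2500 -3.7500 1.7500 -1.5000]
Step 5: x=[5.3125 11.7500 15.9375 23.0625] v=[-4.1250 6.7500 -7.8750 2.6250]
Step 6: x=[3.8125 14.0000 13.4688 23.8125] v=[-3.0000 4.5000 -4.9375 1.5000]
Step 7: x=[5.5000 10.8907 16.4375 22.3907] v=[3.3750 -6.2187 5.9374 -2.8437]
Max displacement = 4.5312

Answer: 4.5312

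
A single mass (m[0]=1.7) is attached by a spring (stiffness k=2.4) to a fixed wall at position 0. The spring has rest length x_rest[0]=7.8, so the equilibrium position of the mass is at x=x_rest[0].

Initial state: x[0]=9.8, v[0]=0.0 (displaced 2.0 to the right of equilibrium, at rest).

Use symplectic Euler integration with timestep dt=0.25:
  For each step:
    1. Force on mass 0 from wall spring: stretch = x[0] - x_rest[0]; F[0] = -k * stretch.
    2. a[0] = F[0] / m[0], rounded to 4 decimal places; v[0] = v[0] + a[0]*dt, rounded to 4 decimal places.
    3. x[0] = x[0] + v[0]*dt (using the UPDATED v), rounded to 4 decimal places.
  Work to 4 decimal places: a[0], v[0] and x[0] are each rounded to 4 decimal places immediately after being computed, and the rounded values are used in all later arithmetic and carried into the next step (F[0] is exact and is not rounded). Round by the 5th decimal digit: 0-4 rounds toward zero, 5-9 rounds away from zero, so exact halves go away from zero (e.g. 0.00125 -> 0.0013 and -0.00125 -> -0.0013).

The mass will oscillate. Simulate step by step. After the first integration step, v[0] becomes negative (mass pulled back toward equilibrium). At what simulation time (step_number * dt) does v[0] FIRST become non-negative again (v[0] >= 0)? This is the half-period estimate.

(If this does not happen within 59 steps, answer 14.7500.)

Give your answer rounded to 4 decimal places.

Answer: 2.7500

Derivation:
Step 0: x=[9.8000] v=[0.0000]
Step 1: x=[9.6235] v=[-0.7059]
Step 2: x=[9.2861] v=[-1.3495]
Step 3: x=[8.8176] v=[-1.8740]
Step 4: x=[8.2593] v=[-2.2332]
Step 5: x=[7.6605] v=[-2.3953]
Step 6: x=[7.0740] v=[-2.3461]
Step 7: x=[6.5515] v=[-2.0899]
Step 8: x=[6.1392] v=[-1.6493]
Step 9: x=[5.8734] v=[-1.0631]
Step 10: x=[5.7776] v=[-0.3831]
Step 11: x=[5.8603] v=[0.3307]
First v>=0 after going negative at step 11, time=2.7500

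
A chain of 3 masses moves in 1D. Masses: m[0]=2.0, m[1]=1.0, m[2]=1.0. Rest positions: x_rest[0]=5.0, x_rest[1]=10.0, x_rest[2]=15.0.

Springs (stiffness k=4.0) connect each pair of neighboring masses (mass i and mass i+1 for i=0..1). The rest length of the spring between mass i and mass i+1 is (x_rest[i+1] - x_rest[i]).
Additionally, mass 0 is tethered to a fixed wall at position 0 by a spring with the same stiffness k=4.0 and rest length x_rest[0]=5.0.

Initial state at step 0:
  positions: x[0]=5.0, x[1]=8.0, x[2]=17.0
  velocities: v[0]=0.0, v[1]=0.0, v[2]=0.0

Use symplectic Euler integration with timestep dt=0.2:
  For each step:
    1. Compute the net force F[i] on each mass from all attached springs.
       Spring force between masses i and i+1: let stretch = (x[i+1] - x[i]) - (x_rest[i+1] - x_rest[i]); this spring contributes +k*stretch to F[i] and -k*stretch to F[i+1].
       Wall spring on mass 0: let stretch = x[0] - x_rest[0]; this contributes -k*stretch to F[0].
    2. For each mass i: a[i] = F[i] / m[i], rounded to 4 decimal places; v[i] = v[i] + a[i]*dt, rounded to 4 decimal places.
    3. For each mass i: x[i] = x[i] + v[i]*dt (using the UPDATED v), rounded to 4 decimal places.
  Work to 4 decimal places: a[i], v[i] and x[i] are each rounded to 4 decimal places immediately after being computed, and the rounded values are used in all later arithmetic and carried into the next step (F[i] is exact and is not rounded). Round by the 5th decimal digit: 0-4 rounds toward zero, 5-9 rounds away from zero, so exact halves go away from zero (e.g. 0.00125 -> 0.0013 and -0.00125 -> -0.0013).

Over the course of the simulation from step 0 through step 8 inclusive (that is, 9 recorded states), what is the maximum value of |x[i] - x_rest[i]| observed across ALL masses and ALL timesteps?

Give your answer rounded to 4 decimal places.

Step 0: x=[5.0000 8.0000 17.0000] v=[0.0000 0.0000 0.0000]
Step 1: x=[4.8400 8.9600 16.3600] v=[-0.8000 4.8000 -3.2000]
Step 2: x=[4.6224 10.4448 15.3360] v=[-1.0880 7.4240 -5.1200]
Step 3: x=[4.5008 11.7806 14.3294] v=[-0.6080 6.6790 -5.0330]
Step 4: x=[4.6015 12.3594 13.7150] v=[0.5036 2.8942 -3.0720]
Step 5: x=[4.9547 11.9139 13.6837] v=[1.7662 -2.2276 -0.1565]
Step 6: x=[5.4683 10.6381 14.1692] v=[2.5680 -6.3791 2.4277]
Step 7: x=[5.9580 9.1001 14.8898] v=[2.4486 -7.6901 3.6028]
Step 8: x=[6.2224 7.9857 15.4840] v=[1.3222 -5.5720 2.9710]
Max displacement = 2.3594

Answer: 2.3594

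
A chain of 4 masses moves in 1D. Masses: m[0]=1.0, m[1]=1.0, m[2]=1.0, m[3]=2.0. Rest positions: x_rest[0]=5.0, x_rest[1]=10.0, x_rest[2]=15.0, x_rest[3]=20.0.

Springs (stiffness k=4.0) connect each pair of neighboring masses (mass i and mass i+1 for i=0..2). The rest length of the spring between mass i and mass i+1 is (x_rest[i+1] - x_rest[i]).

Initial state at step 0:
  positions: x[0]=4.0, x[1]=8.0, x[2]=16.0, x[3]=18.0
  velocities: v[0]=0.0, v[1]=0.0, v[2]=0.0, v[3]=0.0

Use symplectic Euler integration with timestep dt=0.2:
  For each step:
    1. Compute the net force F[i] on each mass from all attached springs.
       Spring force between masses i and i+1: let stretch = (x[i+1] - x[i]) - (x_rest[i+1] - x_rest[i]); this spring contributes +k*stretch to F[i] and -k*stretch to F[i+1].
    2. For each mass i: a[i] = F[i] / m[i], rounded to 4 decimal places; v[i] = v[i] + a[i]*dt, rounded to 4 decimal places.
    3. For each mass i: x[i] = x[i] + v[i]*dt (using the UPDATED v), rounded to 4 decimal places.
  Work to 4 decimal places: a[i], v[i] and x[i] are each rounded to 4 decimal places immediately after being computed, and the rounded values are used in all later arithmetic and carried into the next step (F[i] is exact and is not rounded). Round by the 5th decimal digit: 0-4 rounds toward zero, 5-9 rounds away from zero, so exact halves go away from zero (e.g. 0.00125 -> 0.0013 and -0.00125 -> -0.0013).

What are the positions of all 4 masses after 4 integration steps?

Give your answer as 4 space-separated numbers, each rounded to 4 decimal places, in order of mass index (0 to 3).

Answer: 3.7941 10.0281 11.6907 19.2435

Derivation:
Step 0: x=[4.0000 8.0000 16.0000 18.0000] v=[0.0000 0.0000 0.0000 0.0000]
Step 1: x=[3.8400 8.6400 15.0400 18.2400] v=[-0.8000 3.2000 -4.8000 1.2000]
Step 2: x=[3.6480 9.5360 13.5680 18.6240] v=[-0.9600 4.4800 -7.3600 1.9200]
Step 3: x=[3.5981 10.1350 12.2598 19.0035] v=[-0.2496 2.9952 -6.5408 1.8976]
Step 4: x=[3.7941 10.0281 11.6907 19.2435] v=[0.9799 -0.5345 -2.8457 1.2001]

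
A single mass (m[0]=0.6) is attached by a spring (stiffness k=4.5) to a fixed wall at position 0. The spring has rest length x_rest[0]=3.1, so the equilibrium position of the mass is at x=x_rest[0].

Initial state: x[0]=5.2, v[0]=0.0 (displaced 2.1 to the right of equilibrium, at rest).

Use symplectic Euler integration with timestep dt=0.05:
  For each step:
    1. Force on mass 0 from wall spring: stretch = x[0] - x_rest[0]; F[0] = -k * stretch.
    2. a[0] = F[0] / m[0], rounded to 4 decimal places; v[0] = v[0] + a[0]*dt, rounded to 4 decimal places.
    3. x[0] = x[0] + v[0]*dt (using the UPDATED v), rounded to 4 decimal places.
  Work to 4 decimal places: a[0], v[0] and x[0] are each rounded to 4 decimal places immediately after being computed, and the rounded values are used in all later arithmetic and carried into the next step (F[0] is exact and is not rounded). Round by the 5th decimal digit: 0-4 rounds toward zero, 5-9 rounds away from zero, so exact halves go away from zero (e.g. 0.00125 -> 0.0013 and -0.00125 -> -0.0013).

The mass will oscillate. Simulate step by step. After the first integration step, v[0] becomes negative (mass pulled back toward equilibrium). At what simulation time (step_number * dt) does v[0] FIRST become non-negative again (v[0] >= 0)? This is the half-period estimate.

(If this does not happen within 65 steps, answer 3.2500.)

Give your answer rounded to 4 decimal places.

Answer: 1.1500

Derivation:
Step 0: x=[5.2000] v=[0.0000]
Step 1: x=[5.1606] v=[-0.7875]
Step 2: x=[5.0826] v=[-1.5602]
Step 3: x=[4.9674] v=[-2.3037]
Step 4: x=[4.8172] v=[-3.0040]
Step 5: x=[4.6348] v=[-3.6480]
Step 6: x=[4.4236] v=[-4.2236]
Step 7: x=[4.1876] v=[-4.7200]
Step 8: x=[3.9312] v=[-5.1279]
Step 9: x=[3.6592] v=[-5.4396]
Step 10: x=[3.3767] v=[-5.6493]
Step 11: x=[3.0890] v=[-5.7531]
Step 12: x=[2.8016] v=[-5.7490]
Step 13: x=[2.5197] v=[-5.6371]
Step 14: x=[2.2487] v=[-5.4195]
Step 15: x=[1.9937] v=[-5.1003]
Step 16: x=[1.7594] v=[-4.6854]
Step 17: x=[1.5503] v=[-4.1827]
Step 18: x=[1.3702] v=[-3.6016]
Step 19: x=[1.2226] v=[-2.9529]
Step 20: x=[1.1102] v=[-2.2489]
Step 21: x=[1.0351] v=[-1.5027]
Step 22: x=[0.9987] v=[-0.7284]
Step 23: x=[1.0017] v=[0.0596]
First v>=0 after going negative at step 23, time=1.1500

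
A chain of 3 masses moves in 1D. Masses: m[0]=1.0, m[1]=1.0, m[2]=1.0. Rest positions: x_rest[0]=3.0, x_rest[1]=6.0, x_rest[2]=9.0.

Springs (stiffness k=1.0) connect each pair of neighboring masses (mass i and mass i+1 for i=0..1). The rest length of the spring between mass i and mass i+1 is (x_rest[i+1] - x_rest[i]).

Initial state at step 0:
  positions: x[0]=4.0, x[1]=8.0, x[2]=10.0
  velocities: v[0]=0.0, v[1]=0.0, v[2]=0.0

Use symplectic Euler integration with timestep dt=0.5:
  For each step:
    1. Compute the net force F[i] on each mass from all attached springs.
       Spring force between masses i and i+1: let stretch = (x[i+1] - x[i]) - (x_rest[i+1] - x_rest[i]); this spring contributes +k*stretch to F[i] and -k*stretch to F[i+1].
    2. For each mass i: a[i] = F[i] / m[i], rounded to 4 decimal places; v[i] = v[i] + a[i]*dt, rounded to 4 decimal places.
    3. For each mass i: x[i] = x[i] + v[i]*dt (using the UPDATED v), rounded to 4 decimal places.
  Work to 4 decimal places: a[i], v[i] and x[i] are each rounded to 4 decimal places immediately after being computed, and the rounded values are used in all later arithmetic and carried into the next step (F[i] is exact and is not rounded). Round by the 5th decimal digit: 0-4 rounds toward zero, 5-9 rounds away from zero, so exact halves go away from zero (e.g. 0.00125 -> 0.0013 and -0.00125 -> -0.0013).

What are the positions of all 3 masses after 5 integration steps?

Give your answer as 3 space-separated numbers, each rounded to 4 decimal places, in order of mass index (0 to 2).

Step 0: x=[4.0000 8.0000 10.0000] v=[0.0000 0.0000 0.0000]
Step 1: x=[4.2500 7.5000 10.2500] v=[0.5000 -1.0000 0.5000]
Step 2: x=[4.5625 6.8750 10.5625] v=[0.6250 -1.2500 0.6250]
Step 3: x=[4.7032 6.5938 10.7032] v=[0.2813 -0.5625 0.2813]
Step 4: x=[4.5665 6.8673 10.5665] v=[-0.2734 0.5469 -0.2734]
Step 5: x=[4.2550 7.4904 10.2550] v=[-0.6230 1.2461 -0.6230]

Answer: 4.2550 7.4904 10.2550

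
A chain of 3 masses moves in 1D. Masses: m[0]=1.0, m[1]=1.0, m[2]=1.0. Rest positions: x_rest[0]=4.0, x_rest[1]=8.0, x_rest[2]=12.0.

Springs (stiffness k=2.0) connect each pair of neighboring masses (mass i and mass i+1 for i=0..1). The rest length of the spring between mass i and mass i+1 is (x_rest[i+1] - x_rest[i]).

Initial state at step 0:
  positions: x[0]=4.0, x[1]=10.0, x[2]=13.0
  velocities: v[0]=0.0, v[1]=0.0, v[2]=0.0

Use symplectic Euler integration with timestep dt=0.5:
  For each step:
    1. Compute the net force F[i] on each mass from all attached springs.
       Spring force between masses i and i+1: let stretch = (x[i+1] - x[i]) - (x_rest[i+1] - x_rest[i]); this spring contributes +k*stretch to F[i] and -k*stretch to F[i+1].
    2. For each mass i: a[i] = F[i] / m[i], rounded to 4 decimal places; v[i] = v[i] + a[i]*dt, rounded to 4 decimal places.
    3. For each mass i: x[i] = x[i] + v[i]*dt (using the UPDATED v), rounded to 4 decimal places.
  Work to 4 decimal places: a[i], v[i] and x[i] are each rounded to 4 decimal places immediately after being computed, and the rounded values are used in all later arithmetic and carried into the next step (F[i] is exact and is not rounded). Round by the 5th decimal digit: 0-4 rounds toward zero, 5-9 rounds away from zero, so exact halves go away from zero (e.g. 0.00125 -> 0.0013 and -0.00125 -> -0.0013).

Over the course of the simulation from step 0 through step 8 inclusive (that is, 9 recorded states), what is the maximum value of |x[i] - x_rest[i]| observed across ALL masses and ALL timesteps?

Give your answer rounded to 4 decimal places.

Answer: 2.1875

Derivation:
Step 0: x=[4.0000 10.0000 13.0000] v=[0.0000 0.0000 0.0000]
Step 1: x=[5.0000 8.5000 13.5000] v=[2.0000 -3.0000 1.0000]
Step 2: x=[5.7500 7.7500 13.5000] v=[1.5000 -1.5000 0.0000]
Step 3: x=[5.5000 8.8750 12.6250] v=[-0.5000 2.2500 -1.7500]
Step 4: x=[4.9375 10.1875 11.8750] v=[-1.1250 2.6250 -1.5000]
Step 5: x=[5.0000 9.7188 12.2813] v=[0.1250 -0.9375 0.8125]
Step 6: x=[5.4219 8.1719 13.4063] v=[0.8438 -3.0938 2.2500]
Step 7: x=[5.2188 7.8672 13.9141] v=[-0.4062 -0.6094 1.0156]
Step 8: x=[4.3399 9.2618 13.3985] v=[-1.7578 2.7891 -1.0313]
Max displacement = 2.1875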